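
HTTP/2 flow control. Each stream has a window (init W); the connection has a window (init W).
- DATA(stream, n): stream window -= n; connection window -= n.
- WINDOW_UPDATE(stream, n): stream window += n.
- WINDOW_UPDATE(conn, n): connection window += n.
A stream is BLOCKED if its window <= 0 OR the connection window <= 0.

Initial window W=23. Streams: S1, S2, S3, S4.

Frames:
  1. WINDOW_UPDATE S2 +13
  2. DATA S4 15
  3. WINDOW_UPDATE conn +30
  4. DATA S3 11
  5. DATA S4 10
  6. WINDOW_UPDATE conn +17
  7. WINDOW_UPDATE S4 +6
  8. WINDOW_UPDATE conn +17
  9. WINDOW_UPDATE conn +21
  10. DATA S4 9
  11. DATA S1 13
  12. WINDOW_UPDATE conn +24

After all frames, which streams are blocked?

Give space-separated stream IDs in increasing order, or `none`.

Op 1: conn=23 S1=23 S2=36 S3=23 S4=23 blocked=[]
Op 2: conn=8 S1=23 S2=36 S3=23 S4=8 blocked=[]
Op 3: conn=38 S1=23 S2=36 S3=23 S4=8 blocked=[]
Op 4: conn=27 S1=23 S2=36 S3=12 S4=8 blocked=[]
Op 5: conn=17 S1=23 S2=36 S3=12 S4=-2 blocked=[4]
Op 6: conn=34 S1=23 S2=36 S3=12 S4=-2 blocked=[4]
Op 7: conn=34 S1=23 S2=36 S3=12 S4=4 blocked=[]
Op 8: conn=51 S1=23 S2=36 S3=12 S4=4 blocked=[]
Op 9: conn=72 S1=23 S2=36 S3=12 S4=4 blocked=[]
Op 10: conn=63 S1=23 S2=36 S3=12 S4=-5 blocked=[4]
Op 11: conn=50 S1=10 S2=36 S3=12 S4=-5 blocked=[4]
Op 12: conn=74 S1=10 S2=36 S3=12 S4=-5 blocked=[4]

Answer: S4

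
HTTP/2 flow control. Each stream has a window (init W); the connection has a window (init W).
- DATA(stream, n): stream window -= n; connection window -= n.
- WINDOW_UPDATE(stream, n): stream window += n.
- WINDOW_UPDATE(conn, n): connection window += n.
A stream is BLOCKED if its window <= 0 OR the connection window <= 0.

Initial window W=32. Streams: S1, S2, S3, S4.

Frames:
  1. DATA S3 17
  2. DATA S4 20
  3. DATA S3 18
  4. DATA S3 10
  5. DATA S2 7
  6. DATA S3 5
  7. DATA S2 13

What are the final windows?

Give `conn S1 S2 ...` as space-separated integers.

Op 1: conn=15 S1=32 S2=32 S3=15 S4=32 blocked=[]
Op 2: conn=-5 S1=32 S2=32 S3=15 S4=12 blocked=[1, 2, 3, 4]
Op 3: conn=-23 S1=32 S2=32 S3=-3 S4=12 blocked=[1, 2, 3, 4]
Op 4: conn=-33 S1=32 S2=32 S3=-13 S4=12 blocked=[1, 2, 3, 4]
Op 5: conn=-40 S1=32 S2=25 S3=-13 S4=12 blocked=[1, 2, 3, 4]
Op 6: conn=-45 S1=32 S2=25 S3=-18 S4=12 blocked=[1, 2, 3, 4]
Op 7: conn=-58 S1=32 S2=12 S3=-18 S4=12 blocked=[1, 2, 3, 4]

Answer: -58 32 12 -18 12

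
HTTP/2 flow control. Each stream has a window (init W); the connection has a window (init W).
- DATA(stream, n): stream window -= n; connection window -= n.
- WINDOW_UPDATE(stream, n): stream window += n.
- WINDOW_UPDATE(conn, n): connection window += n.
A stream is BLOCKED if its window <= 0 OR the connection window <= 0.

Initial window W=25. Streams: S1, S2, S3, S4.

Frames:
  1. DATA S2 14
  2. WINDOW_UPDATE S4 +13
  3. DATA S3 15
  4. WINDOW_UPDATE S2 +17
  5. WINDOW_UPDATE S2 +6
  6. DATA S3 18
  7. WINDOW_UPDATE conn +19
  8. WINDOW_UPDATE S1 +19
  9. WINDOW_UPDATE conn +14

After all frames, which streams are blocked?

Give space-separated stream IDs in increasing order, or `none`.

Op 1: conn=11 S1=25 S2=11 S3=25 S4=25 blocked=[]
Op 2: conn=11 S1=25 S2=11 S3=25 S4=38 blocked=[]
Op 3: conn=-4 S1=25 S2=11 S3=10 S4=38 blocked=[1, 2, 3, 4]
Op 4: conn=-4 S1=25 S2=28 S3=10 S4=38 blocked=[1, 2, 3, 4]
Op 5: conn=-4 S1=25 S2=34 S3=10 S4=38 blocked=[1, 2, 3, 4]
Op 6: conn=-22 S1=25 S2=34 S3=-8 S4=38 blocked=[1, 2, 3, 4]
Op 7: conn=-3 S1=25 S2=34 S3=-8 S4=38 blocked=[1, 2, 3, 4]
Op 8: conn=-3 S1=44 S2=34 S3=-8 S4=38 blocked=[1, 2, 3, 4]
Op 9: conn=11 S1=44 S2=34 S3=-8 S4=38 blocked=[3]

Answer: S3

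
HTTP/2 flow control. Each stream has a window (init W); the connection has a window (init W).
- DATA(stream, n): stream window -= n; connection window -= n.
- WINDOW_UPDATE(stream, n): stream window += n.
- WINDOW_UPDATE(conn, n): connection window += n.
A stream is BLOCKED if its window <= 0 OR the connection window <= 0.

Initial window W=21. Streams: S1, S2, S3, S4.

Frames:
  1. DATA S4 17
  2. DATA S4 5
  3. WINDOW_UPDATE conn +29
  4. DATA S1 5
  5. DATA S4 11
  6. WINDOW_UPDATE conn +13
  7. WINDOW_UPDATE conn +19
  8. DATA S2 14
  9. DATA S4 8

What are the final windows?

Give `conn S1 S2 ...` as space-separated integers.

Answer: 22 16 7 21 -20

Derivation:
Op 1: conn=4 S1=21 S2=21 S3=21 S4=4 blocked=[]
Op 2: conn=-1 S1=21 S2=21 S3=21 S4=-1 blocked=[1, 2, 3, 4]
Op 3: conn=28 S1=21 S2=21 S3=21 S4=-1 blocked=[4]
Op 4: conn=23 S1=16 S2=21 S3=21 S4=-1 blocked=[4]
Op 5: conn=12 S1=16 S2=21 S3=21 S4=-12 blocked=[4]
Op 6: conn=25 S1=16 S2=21 S3=21 S4=-12 blocked=[4]
Op 7: conn=44 S1=16 S2=21 S3=21 S4=-12 blocked=[4]
Op 8: conn=30 S1=16 S2=7 S3=21 S4=-12 blocked=[4]
Op 9: conn=22 S1=16 S2=7 S3=21 S4=-20 blocked=[4]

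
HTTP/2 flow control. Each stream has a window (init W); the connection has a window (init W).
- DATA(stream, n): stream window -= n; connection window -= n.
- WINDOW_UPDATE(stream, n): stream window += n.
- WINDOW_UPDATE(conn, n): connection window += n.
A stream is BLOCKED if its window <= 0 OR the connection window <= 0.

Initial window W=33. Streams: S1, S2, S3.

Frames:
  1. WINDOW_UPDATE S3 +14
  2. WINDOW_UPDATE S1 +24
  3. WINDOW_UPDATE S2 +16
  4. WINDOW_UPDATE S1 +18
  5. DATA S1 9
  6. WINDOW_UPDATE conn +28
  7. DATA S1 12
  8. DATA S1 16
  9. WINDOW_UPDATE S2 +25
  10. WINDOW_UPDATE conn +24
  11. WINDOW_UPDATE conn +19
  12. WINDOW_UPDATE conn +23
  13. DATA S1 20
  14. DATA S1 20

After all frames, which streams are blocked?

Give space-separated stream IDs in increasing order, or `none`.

Answer: S1

Derivation:
Op 1: conn=33 S1=33 S2=33 S3=47 blocked=[]
Op 2: conn=33 S1=57 S2=33 S3=47 blocked=[]
Op 3: conn=33 S1=57 S2=49 S3=47 blocked=[]
Op 4: conn=33 S1=75 S2=49 S3=47 blocked=[]
Op 5: conn=24 S1=66 S2=49 S3=47 blocked=[]
Op 6: conn=52 S1=66 S2=49 S3=47 blocked=[]
Op 7: conn=40 S1=54 S2=49 S3=47 blocked=[]
Op 8: conn=24 S1=38 S2=49 S3=47 blocked=[]
Op 9: conn=24 S1=38 S2=74 S3=47 blocked=[]
Op 10: conn=48 S1=38 S2=74 S3=47 blocked=[]
Op 11: conn=67 S1=38 S2=74 S3=47 blocked=[]
Op 12: conn=90 S1=38 S2=74 S3=47 blocked=[]
Op 13: conn=70 S1=18 S2=74 S3=47 blocked=[]
Op 14: conn=50 S1=-2 S2=74 S3=47 blocked=[1]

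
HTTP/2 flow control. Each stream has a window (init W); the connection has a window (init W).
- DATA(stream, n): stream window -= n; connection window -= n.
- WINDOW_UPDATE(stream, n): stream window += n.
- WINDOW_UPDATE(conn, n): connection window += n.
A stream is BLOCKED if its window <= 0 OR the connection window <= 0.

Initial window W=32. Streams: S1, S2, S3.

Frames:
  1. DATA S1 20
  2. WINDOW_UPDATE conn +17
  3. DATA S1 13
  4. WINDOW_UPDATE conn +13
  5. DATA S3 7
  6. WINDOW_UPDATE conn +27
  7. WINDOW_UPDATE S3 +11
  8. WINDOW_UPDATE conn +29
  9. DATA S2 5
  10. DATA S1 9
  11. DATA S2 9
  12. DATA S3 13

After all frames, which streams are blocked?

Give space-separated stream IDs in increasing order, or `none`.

Op 1: conn=12 S1=12 S2=32 S3=32 blocked=[]
Op 2: conn=29 S1=12 S2=32 S3=32 blocked=[]
Op 3: conn=16 S1=-1 S2=32 S3=32 blocked=[1]
Op 4: conn=29 S1=-1 S2=32 S3=32 blocked=[1]
Op 5: conn=22 S1=-1 S2=32 S3=25 blocked=[1]
Op 6: conn=49 S1=-1 S2=32 S3=25 blocked=[1]
Op 7: conn=49 S1=-1 S2=32 S3=36 blocked=[1]
Op 8: conn=78 S1=-1 S2=32 S3=36 blocked=[1]
Op 9: conn=73 S1=-1 S2=27 S3=36 blocked=[1]
Op 10: conn=64 S1=-10 S2=27 S3=36 blocked=[1]
Op 11: conn=55 S1=-10 S2=18 S3=36 blocked=[1]
Op 12: conn=42 S1=-10 S2=18 S3=23 blocked=[1]

Answer: S1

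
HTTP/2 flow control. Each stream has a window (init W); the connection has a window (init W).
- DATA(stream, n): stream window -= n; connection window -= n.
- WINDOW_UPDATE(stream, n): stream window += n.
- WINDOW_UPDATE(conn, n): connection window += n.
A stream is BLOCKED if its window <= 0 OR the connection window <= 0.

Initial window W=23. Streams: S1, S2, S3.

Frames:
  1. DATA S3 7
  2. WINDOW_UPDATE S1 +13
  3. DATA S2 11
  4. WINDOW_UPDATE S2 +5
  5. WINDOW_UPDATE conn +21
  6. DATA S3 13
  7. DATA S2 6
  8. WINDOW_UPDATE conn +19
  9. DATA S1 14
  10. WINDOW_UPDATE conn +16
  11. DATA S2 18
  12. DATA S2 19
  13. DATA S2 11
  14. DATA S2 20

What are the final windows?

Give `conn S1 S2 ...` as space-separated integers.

Answer: -40 22 -57 3

Derivation:
Op 1: conn=16 S1=23 S2=23 S3=16 blocked=[]
Op 2: conn=16 S1=36 S2=23 S3=16 blocked=[]
Op 3: conn=5 S1=36 S2=12 S3=16 blocked=[]
Op 4: conn=5 S1=36 S2=17 S3=16 blocked=[]
Op 5: conn=26 S1=36 S2=17 S3=16 blocked=[]
Op 6: conn=13 S1=36 S2=17 S3=3 blocked=[]
Op 7: conn=7 S1=36 S2=11 S3=3 blocked=[]
Op 8: conn=26 S1=36 S2=11 S3=3 blocked=[]
Op 9: conn=12 S1=22 S2=11 S3=3 blocked=[]
Op 10: conn=28 S1=22 S2=11 S3=3 blocked=[]
Op 11: conn=10 S1=22 S2=-7 S3=3 blocked=[2]
Op 12: conn=-9 S1=22 S2=-26 S3=3 blocked=[1, 2, 3]
Op 13: conn=-20 S1=22 S2=-37 S3=3 blocked=[1, 2, 3]
Op 14: conn=-40 S1=22 S2=-57 S3=3 blocked=[1, 2, 3]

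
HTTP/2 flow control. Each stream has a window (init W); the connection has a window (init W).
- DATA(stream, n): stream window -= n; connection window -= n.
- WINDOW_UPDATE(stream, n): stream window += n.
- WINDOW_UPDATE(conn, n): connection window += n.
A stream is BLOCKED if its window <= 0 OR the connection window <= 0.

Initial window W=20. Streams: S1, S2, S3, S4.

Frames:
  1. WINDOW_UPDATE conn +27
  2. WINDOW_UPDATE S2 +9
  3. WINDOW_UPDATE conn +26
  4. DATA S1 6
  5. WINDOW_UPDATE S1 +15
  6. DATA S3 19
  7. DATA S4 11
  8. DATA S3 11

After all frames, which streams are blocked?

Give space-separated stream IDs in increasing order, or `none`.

Answer: S3

Derivation:
Op 1: conn=47 S1=20 S2=20 S3=20 S4=20 blocked=[]
Op 2: conn=47 S1=20 S2=29 S3=20 S4=20 blocked=[]
Op 3: conn=73 S1=20 S2=29 S3=20 S4=20 blocked=[]
Op 4: conn=67 S1=14 S2=29 S3=20 S4=20 blocked=[]
Op 5: conn=67 S1=29 S2=29 S3=20 S4=20 blocked=[]
Op 6: conn=48 S1=29 S2=29 S3=1 S4=20 blocked=[]
Op 7: conn=37 S1=29 S2=29 S3=1 S4=9 blocked=[]
Op 8: conn=26 S1=29 S2=29 S3=-10 S4=9 blocked=[3]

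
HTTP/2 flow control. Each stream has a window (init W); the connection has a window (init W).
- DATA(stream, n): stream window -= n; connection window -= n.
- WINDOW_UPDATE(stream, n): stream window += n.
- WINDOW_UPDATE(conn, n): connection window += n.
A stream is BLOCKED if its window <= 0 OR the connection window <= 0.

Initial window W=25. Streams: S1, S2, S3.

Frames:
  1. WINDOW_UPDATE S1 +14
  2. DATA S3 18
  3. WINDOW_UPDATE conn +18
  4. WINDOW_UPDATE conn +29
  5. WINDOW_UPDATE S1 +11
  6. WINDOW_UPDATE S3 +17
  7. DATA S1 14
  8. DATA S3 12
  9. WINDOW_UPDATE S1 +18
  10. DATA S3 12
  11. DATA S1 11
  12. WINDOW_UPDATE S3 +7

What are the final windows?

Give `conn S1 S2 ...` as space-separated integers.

Answer: 5 43 25 7

Derivation:
Op 1: conn=25 S1=39 S2=25 S3=25 blocked=[]
Op 2: conn=7 S1=39 S2=25 S3=7 blocked=[]
Op 3: conn=25 S1=39 S2=25 S3=7 blocked=[]
Op 4: conn=54 S1=39 S2=25 S3=7 blocked=[]
Op 5: conn=54 S1=50 S2=25 S3=7 blocked=[]
Op 6: conn=54 S1=50 S2=25 S3=24 blocked=[]
Op 7: conn=40 S1=36 S2=25 S3=24 blocked=[]
Op 8: conn=28 S1=36 S2=25 S3=12 blocked=[]
Op 9: conn=28 S1=54 S2=25 S3=12 blocked=[]
Op 10: conn=16 S1=54 S2=25 S3=0 blocked=[3]
Op 11: conn=5 S1=43 S2=25 S3=0 blocked=[3]
Op 12: conn=5 S1=43 S2=25 S3=7 blocked=[]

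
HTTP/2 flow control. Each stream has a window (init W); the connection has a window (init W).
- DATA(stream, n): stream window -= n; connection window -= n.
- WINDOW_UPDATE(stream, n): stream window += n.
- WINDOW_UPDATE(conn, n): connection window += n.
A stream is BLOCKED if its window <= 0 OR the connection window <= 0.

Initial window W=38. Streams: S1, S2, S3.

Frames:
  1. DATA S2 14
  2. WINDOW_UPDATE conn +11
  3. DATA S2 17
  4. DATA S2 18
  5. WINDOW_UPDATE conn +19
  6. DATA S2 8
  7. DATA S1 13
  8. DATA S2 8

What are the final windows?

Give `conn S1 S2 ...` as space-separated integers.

Answer: -10 25 -27 38

Derivation:
Op 1: conn=24 S1=38 S2=24 S3=38 blocked=[]
Op 2: conn=35 S1=38 S2=24 S3=38 blocked=[]
Op 3: conn=18 S1=38 S2=7 S3=38 blocked=[]
Op 4: conn=0 S1=38 S2=-11 S3=38 blocked=[1, 2, 3]
Op 5: conn=19 S1=38 S2=-11 S3=38 blocked=[2]
Op 6: conn=11 S1=38 S2=-19 S3=38 blocked=[2]
Op 7: conn=-2 S1=25 S2=-19 S3=38 blocked=[1, 2, 3]
Op 8: conn=-10 S1=25 S2=-27 S3=38 blocked=[1, 2, 3]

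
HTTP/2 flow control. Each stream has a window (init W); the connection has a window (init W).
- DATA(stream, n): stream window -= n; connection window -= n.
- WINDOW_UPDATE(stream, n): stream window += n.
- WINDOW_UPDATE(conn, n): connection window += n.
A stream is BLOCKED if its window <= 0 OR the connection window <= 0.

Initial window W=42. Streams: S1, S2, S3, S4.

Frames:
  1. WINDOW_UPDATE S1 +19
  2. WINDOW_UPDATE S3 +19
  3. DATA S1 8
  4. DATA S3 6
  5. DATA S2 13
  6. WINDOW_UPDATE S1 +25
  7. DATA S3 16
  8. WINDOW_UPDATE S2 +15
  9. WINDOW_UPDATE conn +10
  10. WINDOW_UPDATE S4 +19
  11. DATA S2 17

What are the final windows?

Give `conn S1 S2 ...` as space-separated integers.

Op 1: conn=42 S1=61 S2=42 S3=42 S4=42 blocked=[]
Op 2: conn=42 S1=61 S2=42 S3=61 S4=42 blocked=[]
Op 3: conn=34 S1=53 S2=42 S3=61 S4=42 blocked=[]
Op 4: conn=28 S1=53 S2=42 S3=55 S4=42 blocked=[]
Op 5: conn=15 S1=53 S2=29 S3=55 S4=42 blocked=[]
Op 6: conn=15 S1=78 S2=29 S3=55 S4=42 blocked=[]
Op 7: conn=-1 S1=78 S2=29 S3=39 S4=42 blocked=[1, 2, 3, 4]
Op 8: conn=-1 S1=78 S2=44 S3=39 S4=42 blocked=[1, 2, 3, 4]
Op 9: conn=9 S1=78 S2=44 S3=39 S4=42 blocked=[]
Op 10: conn=9 S1=78 S2=44 S3=39 S4=61 blocked=[]
Op 11: conn=-8 S1=78 S2=27 S3=39 S4=61 blocked=[1, 2, 3, 4]

Answer: -8 78 27 39 61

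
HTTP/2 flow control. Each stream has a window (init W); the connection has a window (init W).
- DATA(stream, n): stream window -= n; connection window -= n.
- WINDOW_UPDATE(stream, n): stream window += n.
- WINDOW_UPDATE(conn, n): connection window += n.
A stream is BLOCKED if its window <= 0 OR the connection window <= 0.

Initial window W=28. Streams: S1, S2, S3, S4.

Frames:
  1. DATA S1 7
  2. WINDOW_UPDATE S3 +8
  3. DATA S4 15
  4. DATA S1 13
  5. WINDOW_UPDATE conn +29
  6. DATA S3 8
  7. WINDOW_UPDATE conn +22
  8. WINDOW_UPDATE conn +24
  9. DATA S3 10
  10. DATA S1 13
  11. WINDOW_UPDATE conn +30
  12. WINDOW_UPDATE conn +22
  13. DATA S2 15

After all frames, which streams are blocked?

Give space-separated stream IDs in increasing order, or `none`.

Answer: S1

Derivation:
Op 1: conn=21 S1=21 S2=28 S3=28 S4=28 blocked=[]
Op 2: conn=21 S1=21 S2=28 S3=36 S4=28 blocked=[]
Op 3: conn=6 S1=21 S2=28 S3=36 S4=13 blocked=[]
Op 4: conn=-7 S1=8 S2=28 S3=36 S4=13 blocked=[1, 2, 3, 4]
Op 5: conn=22 S1=8 S2=28 S3=36 S4=13 blocked=[]
Op 6: conn=14 S1=8 S2=28 S3=28 S4=13 blocked=[]
Op 7: conn=36 S1=8 S2=28 S3=28 S4=13 blocked=[]
Op 8: conn=60 S1=8 S2=28 S3=28 S4=13 blocked=[]
Op 9: conn=50 S1=8 S2=28 S3=18 S4=13 blocked=[]
Op 10: conn=37 S1=-5 S2=28 S3=18 S4=13 blocked=[1]
Op 11: conn=67 S1=-5 S2=28 S3=18 S4=13 blocked=[1]
Op 12: conn=89 S1=-5 S2=28 S3=18 S4=13 blocked=[1]
Op 13: conn=74 S1=-5 S2=13 S3=18 S4=13 blocked=[1]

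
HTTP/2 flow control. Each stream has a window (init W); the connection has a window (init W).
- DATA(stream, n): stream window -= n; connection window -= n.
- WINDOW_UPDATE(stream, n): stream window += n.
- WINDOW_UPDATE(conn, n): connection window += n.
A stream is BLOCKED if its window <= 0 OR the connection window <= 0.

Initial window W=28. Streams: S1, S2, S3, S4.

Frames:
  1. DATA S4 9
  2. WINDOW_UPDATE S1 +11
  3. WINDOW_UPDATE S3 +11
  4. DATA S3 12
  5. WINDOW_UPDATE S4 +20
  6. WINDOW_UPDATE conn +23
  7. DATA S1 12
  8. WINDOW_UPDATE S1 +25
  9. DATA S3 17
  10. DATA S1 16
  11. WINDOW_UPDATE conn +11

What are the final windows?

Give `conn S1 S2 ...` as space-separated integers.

Answer: -4 36 28 10 39

Derivation:
Op 1: conn=19 S1=28 S2=28 S3=28 S4=19 blocked=[]
Op 2: conn=19 S1=39 S2=28 S3=28 S4=19 blocked=[]
Op 3: conn=19 S1=39 S2=28 S3=39 S4=19 blocked=[]
Op 4: conn=7 S1=39 S2=28 S3=27 S4=19 blocked=[]
Op 5: conn=7 S1=39 S2=28 S3=27 S4=39 blocked=[]
Op 6: conn=30 S1=39 S2=28 S3=27 S4=39 blocked=[]
Op 7: conn=18 S1=27 S2=28 S3=27 S4=39 blocked=[]
Op 8: conn=18 S1=52 S2=28 S3=27 S4=39 blocked=[]
Op 9: conn=1 S1=52 S2=28 S3=10 S4=39 blocked=[]
Op 10: conn=-15 S1=36 S2=28 S3=10 S4=39 blocked=[1, 2, 3, 4]
Op 11: conn=-4 S1=36 S2=28 S3=10 S4=39 blocked=[1, 2, 3, 4]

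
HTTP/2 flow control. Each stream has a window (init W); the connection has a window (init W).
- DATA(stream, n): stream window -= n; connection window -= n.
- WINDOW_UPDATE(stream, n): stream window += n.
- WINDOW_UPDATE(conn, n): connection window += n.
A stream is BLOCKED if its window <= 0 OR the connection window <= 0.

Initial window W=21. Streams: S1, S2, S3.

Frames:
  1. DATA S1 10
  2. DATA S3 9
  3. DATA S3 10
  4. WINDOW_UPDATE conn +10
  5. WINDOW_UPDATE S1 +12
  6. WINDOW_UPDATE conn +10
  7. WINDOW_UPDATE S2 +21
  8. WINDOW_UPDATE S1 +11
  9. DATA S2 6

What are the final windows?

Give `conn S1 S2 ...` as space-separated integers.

Answer: 6 34 36 2

Derivation:
Op 1: conn=11 S1=11 S2=21 S3=21 blocked=[]
Op 2: conn=2 S1=11 S2=21 S3=12 blocked=[]
Op 3: conn=-8 S1=11 S2=21 S3=2 blocked=[1, 2, 3]
Op 4: conn=2 S1=11 S2=21 S3=2 blocked=[]
Op 5: conn=2 S1=23 S2=21 S3=2 blocked=[]
Op 6: conn=12 S1=23 S2=21 S3=2 blocked=[]
Op 7: conn=12 S1=23 S2=42 S3=2 blocked=[]
Op 8: conn=12 S1=34 S2=42 S3=2 blocked=[]
Op 9: conn=6 S1=34 S2=36 S3=2 blocked=[]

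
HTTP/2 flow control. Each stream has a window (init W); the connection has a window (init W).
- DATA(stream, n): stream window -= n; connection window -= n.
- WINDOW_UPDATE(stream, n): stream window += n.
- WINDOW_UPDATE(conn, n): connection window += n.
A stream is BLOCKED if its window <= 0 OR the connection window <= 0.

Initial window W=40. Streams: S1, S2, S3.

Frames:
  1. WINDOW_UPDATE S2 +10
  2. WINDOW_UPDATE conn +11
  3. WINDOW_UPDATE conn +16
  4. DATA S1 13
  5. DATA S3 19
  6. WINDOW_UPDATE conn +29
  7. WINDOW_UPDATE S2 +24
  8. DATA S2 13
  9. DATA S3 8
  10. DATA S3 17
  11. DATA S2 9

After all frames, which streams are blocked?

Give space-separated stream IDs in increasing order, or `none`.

Answer: S3

Derivation:
Op 1: conn=40 S1=40 S2=50 S3=40 blocked=[]
Op 2: conn=51 S1=40 S2=50 S3=40 blocked=[]
Op 3: conn=67 S1=40 S2=50 S3=40 blocked=[]
Op 4: conn=54 S1=27 S2=50 S3=40 blocked=[]
Op 5: conn=35 S1=27 S2=50 S3=21 blocked=[]
Op 6: conn=64 S1=27 S2=50 S3=21 blocked=[]
Op 7: conn=64 S1=27 S2=74 S3=21 blocked=[]
Op 8: conn=51 S1=27 S2=61 S3=21 blocked=[]
Op 9: conn=43 S1=27 S2=61 S3=13 blocked=[]
Op 10: conn=26 S1=27 S2=61 S3=-4 blocked=[3]
Op 11: conn=17 S1=27 S2=52 S3=-4 blocked=[3]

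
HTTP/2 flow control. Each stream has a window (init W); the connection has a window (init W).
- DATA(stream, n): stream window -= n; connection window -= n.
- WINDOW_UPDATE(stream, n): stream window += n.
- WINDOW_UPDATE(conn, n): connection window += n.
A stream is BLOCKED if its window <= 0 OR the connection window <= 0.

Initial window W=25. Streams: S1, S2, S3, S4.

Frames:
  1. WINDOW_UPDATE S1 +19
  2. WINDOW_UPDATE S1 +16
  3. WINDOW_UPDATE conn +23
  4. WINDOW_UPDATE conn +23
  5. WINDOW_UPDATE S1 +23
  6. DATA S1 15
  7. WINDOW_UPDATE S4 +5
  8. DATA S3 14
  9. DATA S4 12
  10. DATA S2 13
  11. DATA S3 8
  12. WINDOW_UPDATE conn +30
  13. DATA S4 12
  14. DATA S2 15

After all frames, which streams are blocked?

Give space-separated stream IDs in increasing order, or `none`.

Op 1: conn=25 S1=44 S2=25 S3=25 S4=25 blocked=[]
Op 2: conn=25 S1=60 S2=25 S3=25 S4=25 blocked=[]
Op 3: conn=48 S1=60 S2=25 S3=25 S4=25 blocked=[]
Op 4: conn=71 S1=60 S2=25 S3=25 S4=25 blocked=[]
Op 5: conn=71 S1=83 S2=25 S3=25 S4=25 blocked=[]
Op 6: conn=56 S1=68 S2=25 S3=25 S4=25 blocked=[]
Op 7: conn=56 S1=68 S2=25 S3=25 S4=30 blocked=[]
Op 8: conn=42 S1=68 S2=25 S3=11 S4=30 blocked=[]
Op 9: conn=30 S1=68 S2=25 S3=11 S4=18 blocked=[]
Op 10: conn=17 S1=68 S2=12 S3=11 S4=18 blocked=[]
Op 11: conn=9 S1=68 S2=12 S3=3 S4=18 blocked=[]
Op 12: conn=39 S1=68 S2=12 S3=3 S4=18 blocked=[]
Op 13: conn=27 S1=68 S2=12 S3=3 S4=6 blocked=[]
Op 14: conn=12 S1=68 S2=-3 S3=3 S4=6 blocked=[2]

Answer: S2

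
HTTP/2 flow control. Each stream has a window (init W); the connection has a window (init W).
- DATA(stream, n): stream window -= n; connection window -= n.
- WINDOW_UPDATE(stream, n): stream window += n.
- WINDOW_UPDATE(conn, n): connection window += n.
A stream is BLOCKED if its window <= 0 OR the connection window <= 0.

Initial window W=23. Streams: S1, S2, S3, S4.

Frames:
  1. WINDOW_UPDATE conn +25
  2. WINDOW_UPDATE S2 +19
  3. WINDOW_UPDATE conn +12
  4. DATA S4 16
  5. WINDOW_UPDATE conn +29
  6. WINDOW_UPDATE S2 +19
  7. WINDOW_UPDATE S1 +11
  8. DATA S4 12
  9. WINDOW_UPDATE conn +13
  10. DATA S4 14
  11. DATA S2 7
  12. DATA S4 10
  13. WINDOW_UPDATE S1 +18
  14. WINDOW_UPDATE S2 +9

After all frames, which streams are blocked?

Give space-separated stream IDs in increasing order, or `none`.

Answer: S4

Derivation:
Op 1: conn=48 S1=23 S2=23 S3=23 S4=23 blocked=[]
Op 2: conn=48 S1=23 S2=42 S3=23 S4=23 blocked=[]
Op 3: conn=60 S1=23 S2=42 S3=23 S4=23 blocked=[]
Op 4: conn=44 S1=23 S2=42 S3=23 S4=7 blocked=[]
Op 5: conn=73 S1=23 S2=42 S3=23 S4=7 blocked=[]
Op 6: conn=73 S1=23 S2=61 S3=23 S4=7 blocked=[]
Op 7: conn=73 S1=34 S2=61 S3=23 S4=7 blocked=[]
Op 8: conn=61 S1=34 S2=61 S3=23 S4=-5 blocked=[4]
Op 9: conn=74 S1=34 S2=61 S3=23 S4=-5 blocked=[4]
Op 10: conn=60 S1=34 S2=61 S3=23 S4=-19 blocked=[4]
Op 11: conn=53 S1=34 S2=54 S3=23 S4=-19 blocked=[4]
Op 12: conn=43 S1=34 S2=54 S3=23 S4=-29 blocked=[4]
Op 13: conn=43 S1=52 S2=54 S3=23 S4=-29 blocked=[4]
Op 14: conn=43 S1=52 S2=63 S3=23 S4=-29 blocked=[4]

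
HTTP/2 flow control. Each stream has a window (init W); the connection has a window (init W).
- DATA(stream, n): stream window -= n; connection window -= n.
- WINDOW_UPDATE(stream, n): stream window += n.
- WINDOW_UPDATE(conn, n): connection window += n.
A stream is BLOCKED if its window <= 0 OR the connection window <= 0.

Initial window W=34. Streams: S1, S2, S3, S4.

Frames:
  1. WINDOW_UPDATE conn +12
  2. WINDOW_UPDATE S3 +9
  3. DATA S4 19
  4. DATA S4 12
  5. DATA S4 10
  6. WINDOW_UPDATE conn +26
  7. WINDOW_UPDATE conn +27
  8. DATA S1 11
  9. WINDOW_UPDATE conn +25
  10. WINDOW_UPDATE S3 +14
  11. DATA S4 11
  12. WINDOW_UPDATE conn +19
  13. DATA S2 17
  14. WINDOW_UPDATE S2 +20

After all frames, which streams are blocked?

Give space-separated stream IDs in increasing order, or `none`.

Op 1: conn=46 S1=34 S2=34 S3=34 S4=34 blocked=[]
Op 2: conn=46 S1=34 S2=34 S3=43 S4=34 blocked=[]
Op 3: conn=27 S1=34 S2=34 S3=43 S4=15 blocked=[]
Op 4: conn=15 S1=34 S2=34 S3=43 S4=3 blocked=[]
Op 5: conn=5 S1=34 S2=34 S3=43 S4=-7 blocked=[4]
Op 6: conn=31 S1=34 S2=34 S3=43 S4=-7 blocked=[4]
Op 7: conn=58 S1=34 S2=34 S3=43 S4=-7 blocked=[4]
Op 8: conn=47 S1=23 S2=34 S3=43 S4=-7 blocked=[4]
Op 9: conn=72 S1=23 S2=34 S3=43 S4=-7 blocked=[4]
Op 10: conn=72 S1=23 S2=34 S3=57 S4=-7 blocked=[4]
Op 11: conn=61 S1=23 S2=34 S3=57 S4=-18 blocked=[4]
Op 12: conn=80 S1=23 S2=34 S3=57 S4=-18 blocked=[4]
Op 13: conn=63 S1=23 S2=17 S3=57 S4=-18 blocked=[4]
Op 14: conn=63 S1=23 S2=37 S3=57 S4=-18 blocked=[4]

Answer: S4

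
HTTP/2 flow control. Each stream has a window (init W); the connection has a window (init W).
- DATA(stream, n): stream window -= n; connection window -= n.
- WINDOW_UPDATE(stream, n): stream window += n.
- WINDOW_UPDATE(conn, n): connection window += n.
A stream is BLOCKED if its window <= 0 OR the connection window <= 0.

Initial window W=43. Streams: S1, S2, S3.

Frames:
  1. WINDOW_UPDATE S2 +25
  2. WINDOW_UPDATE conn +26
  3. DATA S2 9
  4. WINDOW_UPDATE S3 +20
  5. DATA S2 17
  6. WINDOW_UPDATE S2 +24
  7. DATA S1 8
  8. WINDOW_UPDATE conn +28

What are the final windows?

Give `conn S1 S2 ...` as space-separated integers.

Op 1: conn=43 S1=43 S2=68 S3=43 blocked=[]
Op 2: conn=69 S1=43 S2=68 S3=43 blocked=[]
Op 3: conn=60 S1=43 S2=59 S3=43 blocked=[]
Op 4: conn=60 S1=43 S2=59 S3=63 blocked=[]
Op 5: conn=43 S1=43 S2=42 S3=63 blocked=[]
Op 6: conn=43 S1=43 S2=66 S3=63 blocked=[]
Op 7: conn=35 S1=35 S2=66 S3=63 blocked=[]
Op 8: conn=63 S1=35 S2=66 S3=63 blocked=[]

Answer: 63 35 66 63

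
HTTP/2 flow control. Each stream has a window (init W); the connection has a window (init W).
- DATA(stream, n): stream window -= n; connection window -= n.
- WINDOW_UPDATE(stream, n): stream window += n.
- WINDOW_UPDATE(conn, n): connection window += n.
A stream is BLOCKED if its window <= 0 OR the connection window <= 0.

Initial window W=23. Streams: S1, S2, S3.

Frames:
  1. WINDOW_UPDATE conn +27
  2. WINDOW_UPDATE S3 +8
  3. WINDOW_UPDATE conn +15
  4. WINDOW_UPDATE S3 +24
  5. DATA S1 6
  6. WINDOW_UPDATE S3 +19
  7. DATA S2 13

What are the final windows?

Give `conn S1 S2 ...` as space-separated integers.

Op 1: conn=50 S1=23 S2=23 S3=23 blocked=[]
Op 2: conn=50 S1=23 S2=23 S3=31 blocked=[]
Op 3: conn=65 S1=23 S2=23 S3=31 blocked=[]
Op 4: conn=65 S1=23 S2=23 S3=55 blocked=[]
Op 5: conn=59 S1=17 S2=23 S3=55 blocked=[]
Op 6: conn=59 S1=17 S2=23 S3=74 blocked=[]
Op 7: conn=46 S1=17 S2=10 S3=74 blocked=[]

Answer: 46 17 10 74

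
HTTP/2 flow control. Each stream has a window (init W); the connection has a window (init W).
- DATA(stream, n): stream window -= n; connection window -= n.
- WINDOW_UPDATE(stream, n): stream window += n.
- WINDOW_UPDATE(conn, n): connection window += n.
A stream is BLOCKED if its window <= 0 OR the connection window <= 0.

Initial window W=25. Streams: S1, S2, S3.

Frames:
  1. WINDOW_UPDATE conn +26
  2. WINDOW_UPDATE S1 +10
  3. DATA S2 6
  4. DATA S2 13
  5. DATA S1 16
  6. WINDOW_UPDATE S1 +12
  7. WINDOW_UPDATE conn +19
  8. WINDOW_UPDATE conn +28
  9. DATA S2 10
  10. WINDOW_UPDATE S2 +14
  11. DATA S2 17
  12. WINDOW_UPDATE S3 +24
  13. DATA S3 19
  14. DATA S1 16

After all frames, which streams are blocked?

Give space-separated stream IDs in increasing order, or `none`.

Answer: S2

Derivation:
Op 1: conn=51 S1=25 S2=25 S3=25 blocked=[]
Op 2: conn=51 S1=35 S2=25 S3=25 blocked=[]
Op 3: conn=45 S1=35 S2=19 S3=25 blocked=[]
Op 4: conn=32 S1=35 S2=6 S3=25 blocked=[]
Op 5: conn=16 S1=19 S2=6 S3=25 blocked=[]
Op 6: conn=16 S1=31 S2=6 S3=25 blocked=[]
Op 7: conn=35 S1=31 S2=6 S3=25 blocked=[]
Op 8: conn=63 S1=31 S2=6 S3=25 blocked=[]
Op 9: conn=53 S1=31 S2=-4 S3=25 blocked=[2]
Op 10: conn=53 S1=31 S2=10 S3=25 blocked=[]
Op 11: conn=36 S1=31 S2=-7 S3=25 blocked=[2]
Op 12: conn=36 S1=31 S2=-7 S3=49 blocked=[2]
Op 13: conn=17 S1=31 S2=-7 S3=30 blocked=[2]
Op 14: conn=1 S1=15 S2=-7 S3=30 blocked=[2]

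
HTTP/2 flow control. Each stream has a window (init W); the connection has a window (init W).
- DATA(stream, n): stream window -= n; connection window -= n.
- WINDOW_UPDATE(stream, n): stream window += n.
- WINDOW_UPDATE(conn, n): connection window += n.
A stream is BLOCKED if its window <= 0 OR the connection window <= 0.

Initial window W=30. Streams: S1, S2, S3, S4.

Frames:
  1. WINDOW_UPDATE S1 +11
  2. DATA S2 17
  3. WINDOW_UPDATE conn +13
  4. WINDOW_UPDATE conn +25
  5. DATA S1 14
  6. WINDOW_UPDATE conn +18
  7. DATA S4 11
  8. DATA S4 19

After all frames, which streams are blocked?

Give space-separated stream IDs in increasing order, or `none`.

Op 1: conn=30 S1=41 S2=30 S3=30 S4=30 blocked=[]
Op 2: conn=13 S1=41 S2=13 S3=30 S4=30 blocked=[]
Op 3: conn=26 S1=41 S2=13 S3=30 S4=30 blocked=[]
Op 4: conn=51 S1=41 S2=13 S3=30 S4=30 blocked=[]
Op 5: conn=37 S1=27 S2=13 S3=30 S4=30 blocked=[]
Op 6: conn=55 S1=27 S2=13 S3=30 S4=30 blocked=[]
Op 7: conn=44 S1=27 S2=13 S3=30 S4=19 blocked=[]
Op 8: conn=25 S1=27 S2=13 S3=30 S4=0 blocked=[4]

Answer: S4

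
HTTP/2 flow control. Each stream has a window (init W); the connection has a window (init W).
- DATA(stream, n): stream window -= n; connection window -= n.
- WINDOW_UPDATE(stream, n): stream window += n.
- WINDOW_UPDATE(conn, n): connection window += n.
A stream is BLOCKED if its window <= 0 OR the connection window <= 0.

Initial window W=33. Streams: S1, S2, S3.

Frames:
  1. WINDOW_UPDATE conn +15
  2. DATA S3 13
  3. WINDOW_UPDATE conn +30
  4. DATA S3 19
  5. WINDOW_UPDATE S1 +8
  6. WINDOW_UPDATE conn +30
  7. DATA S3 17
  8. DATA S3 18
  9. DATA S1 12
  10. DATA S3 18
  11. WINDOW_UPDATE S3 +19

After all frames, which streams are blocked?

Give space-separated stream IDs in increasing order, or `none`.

Op 1: conn=48 S1=33 S2=33 S3=33 blocked=[]
Op 2: conn=35 S1=33 S2=33 S3=20 blocked=[]
Op 3: conn=65 S1=33 S2=33 S3=20 blocked=[]
Op 4: conn=46 S1=33 S2=33 S3=1 blocked=[]
Op 5: conn=46 S1=41 S2=33 S3=1 blocked=[]
Op 6: conn=76 S1=41 S2=33 S3=1 blocked=[]
Op 7: conn=59 S1=41 S2=33 S3=-16 blocked=[3]
Op 8: conn=41 S1=41 S2=33 S3=-34 blocked=[3]
Op 9: conn=29 S1=29 S2=33 S3=-34 blocked=[3]
Op 10: conn=11 S1=29 S2=33 S3=-52 blocked=[3]
Op 11: conn=11 S1=29 S2=33 S3=-33 blocked=[3]

Answer: S3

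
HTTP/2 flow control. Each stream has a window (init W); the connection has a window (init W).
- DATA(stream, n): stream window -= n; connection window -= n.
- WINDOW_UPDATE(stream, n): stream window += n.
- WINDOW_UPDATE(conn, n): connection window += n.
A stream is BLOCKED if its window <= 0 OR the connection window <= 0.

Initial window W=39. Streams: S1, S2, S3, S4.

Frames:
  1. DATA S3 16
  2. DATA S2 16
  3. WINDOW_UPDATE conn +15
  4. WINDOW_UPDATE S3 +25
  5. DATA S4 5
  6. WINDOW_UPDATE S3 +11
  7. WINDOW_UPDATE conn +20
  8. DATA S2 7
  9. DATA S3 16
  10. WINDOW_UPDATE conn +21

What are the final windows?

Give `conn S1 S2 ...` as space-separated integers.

Answer: 35 39 16 43 34

Derivation:
Op 1: conn=23 S1=39 S2=39 S3=23 S4=39 blocked=[]
Op 2: conn=7 S1=39 S2=23 S3=23 S4=39 blocked=[]
Op 3: conn=22 S1=39 S2=23 S3=23 S4=39 blocked=[]
Op 4: conn=22 S1=39 S2=23 S3=48 S4=39 blocked=[]
Op 5: conn=17 S1=39 S2=23 S3=48 S4=34 blocked=[]
Op 6: conn=17 S1=39 S2=23 S3=59 S4=34 blocked=[]
Op 7: conn=37 S1=39 S2=23 S3=59 S4=34 blocked=[]
Op 8: conn=30 S1=39 S2=16 S3=59 S4=34 blocked=[]
Op 9: conn=14 S1=39 S2=16 S3=43 S4=34 blocked=[]
Op 10: conn=35 S1=39 S2=16 S3=43 S4=34 blocked=[]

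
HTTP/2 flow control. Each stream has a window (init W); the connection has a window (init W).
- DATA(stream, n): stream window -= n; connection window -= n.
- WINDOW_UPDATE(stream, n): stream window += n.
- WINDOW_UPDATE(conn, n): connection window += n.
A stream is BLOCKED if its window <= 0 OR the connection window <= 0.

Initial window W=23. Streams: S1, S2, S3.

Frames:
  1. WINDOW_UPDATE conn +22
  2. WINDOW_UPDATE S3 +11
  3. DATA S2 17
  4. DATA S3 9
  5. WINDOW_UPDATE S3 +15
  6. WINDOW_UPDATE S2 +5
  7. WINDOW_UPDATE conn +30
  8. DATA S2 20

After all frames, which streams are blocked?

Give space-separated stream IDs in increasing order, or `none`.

Op 1: conn=45 S1=23 S2=23 S3=23 blocked=[]
Op 2: conn=45 S1=23 S2=23 S3=34 blocked=[]
Op 3: conn=28 S1=23 S2=6 S3=34 blocked=[]
Op 4: conn=19 S1=23 S2=6 S3=25 blocked=[]
Op 5: conn=19 S1=23 S2=6 S3=40 blocked=[]
Op 6: conn=19 S1=23 S2=11 S3=40 blocked=[]
Op 7: conn=49 S1=23 S2=11 S3=40 blocked=[]
Op 8: conn=29 S1=23 S2=-9 S3=40 blocked=[2]

Answer: S2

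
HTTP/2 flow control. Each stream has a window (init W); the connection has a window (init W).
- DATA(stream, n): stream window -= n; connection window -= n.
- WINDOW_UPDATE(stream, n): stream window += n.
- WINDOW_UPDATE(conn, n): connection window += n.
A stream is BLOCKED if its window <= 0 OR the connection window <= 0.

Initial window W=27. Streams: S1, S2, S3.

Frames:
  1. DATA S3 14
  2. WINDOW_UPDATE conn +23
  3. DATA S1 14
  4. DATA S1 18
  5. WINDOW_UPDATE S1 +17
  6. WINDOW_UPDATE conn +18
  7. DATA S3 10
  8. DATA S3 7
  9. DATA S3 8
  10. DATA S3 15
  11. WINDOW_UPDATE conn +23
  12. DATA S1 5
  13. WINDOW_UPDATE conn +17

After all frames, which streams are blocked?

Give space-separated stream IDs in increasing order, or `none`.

Answer: S3

Derivation:
Op 1: conn=13 S1=27 S2=27 S3=13 blocked=[]
Op 2: conn=36 S1=27 S2=27 S3=13 blocked=[]
Op 3: conn=22 S1=13 S2=27 S3=13 blocked=[]
Op 4: conn=4 S1=-5 S2=27 S3=13 blocked=[1]
Op 5: conn=4 S1=12 S2=27 S3=13 blocked=[]
Op 6: conn=22 S1=12 S2=27 S3=13 blocked=[]
Op 7: conn=12 S1=12 S2=27 S3=3 blocked=[]
Op 8: conn=5 S1=12 S2=27 S3=-4 blocked=[3]
Op 9: conn=-3 S1=12 S2=27 S3=-12 blocked=[1, 2, 3]
Op 10: conn=-18 S1=12 S2=27 S3=-27 blocked=[1, 2, 3]
Op 11: conn=5 S1=12 S2=27 S3=-27 blocked=[3]
Op 12: conn=0 S1=7 S2=27 S3=-27 blocked=[1, 2, 3]
Op 13: conn=17 S1=7 S2=27 S3=-27 blocked=[3]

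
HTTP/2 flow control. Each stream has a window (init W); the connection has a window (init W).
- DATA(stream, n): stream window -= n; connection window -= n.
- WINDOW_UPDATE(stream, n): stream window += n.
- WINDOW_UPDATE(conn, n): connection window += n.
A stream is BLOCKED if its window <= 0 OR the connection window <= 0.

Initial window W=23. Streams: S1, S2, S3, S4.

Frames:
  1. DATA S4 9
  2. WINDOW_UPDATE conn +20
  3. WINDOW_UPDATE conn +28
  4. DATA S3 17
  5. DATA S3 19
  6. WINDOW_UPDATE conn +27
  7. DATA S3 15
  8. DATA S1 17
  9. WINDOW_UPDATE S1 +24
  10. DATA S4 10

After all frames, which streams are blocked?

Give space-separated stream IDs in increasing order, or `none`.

Op 1: conn=14 S1=23 S2=23 S3=23 S4=14 blocked=[]
Op 2: conn=34 S1=23 S2=23 S3=23 S4=14 blocked=[]
Op 3: conn=62 S1=23 S2=23 S3=23 S4=14 blocked=[]
Op 4: conn=45 S1=23 S2=23 S3=6 S4=14 blocked=[]
Op 5: conn=26 S1=23 S2=23 S3=-13 S4=14 blocked=[3]
Op 6: conn=53 S1=23 S2=23 S3=-13 S4=14 blocked=[3]
Op 7: conn=38 S1=23 S2=23 S3=-28 S4=14 blocked=[3]
Op 8: conn=21 S1=6 S2=23 S3=-28 S4=14 blocked=[3]
Op 9: conn=21 S1=30 S2=23 S3=-28 S4=14 blocked=[3]
Op 10: conn=11 S1=30 S2=23 S3=-28 S4=4 blocked=[3]

Answer: S3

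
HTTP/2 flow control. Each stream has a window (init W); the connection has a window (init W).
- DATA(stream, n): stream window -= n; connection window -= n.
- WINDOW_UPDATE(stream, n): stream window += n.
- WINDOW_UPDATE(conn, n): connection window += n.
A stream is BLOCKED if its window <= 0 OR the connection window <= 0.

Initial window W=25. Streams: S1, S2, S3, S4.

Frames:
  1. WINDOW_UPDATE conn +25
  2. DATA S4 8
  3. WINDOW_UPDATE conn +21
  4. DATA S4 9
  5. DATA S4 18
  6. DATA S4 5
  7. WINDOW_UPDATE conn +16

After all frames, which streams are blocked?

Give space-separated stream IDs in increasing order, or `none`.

Op 1: conn=50 S1=25 S2=25 S3=25 S4=25 blocked=[]
Op 2: conn=42 S1=25 S2=25 S3=25 S4=17 blocked=[]
Op 3: conn=63 S1=25 S2=25 S3=25 S4=17 blocked=[]
Op 4: conn=54 S1=25 S2=25 S3=25 S4=8 blocked=[]
Op 5: conn=36 S1=25 S2=25 S3=25 S4=-10 blocked=[4]
Op 6: conn=31 S1=25 S2=25 S3=25 S4=-15 blocked=[4]
Op 7: conn=47 S1=25 S2=25 S3=25 S4=-15 blocked=[4]

Answer: S4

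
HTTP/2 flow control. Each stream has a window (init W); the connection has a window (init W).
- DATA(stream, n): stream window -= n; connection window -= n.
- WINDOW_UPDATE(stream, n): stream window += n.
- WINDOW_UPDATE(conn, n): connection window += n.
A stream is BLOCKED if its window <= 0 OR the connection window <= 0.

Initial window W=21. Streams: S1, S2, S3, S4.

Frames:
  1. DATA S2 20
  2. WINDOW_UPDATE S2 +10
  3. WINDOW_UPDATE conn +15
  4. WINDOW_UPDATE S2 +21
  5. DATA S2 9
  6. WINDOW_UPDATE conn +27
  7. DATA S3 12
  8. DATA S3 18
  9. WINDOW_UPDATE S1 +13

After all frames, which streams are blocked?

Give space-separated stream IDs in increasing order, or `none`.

Op 1: conn=1 S1=21 S2=1 S3=21 S4=21 blocked=[]
Op 2: conn=1 S1=21 S2=11 S3=21 S4=21 blocked=[]
Op 3: conn=16 S1=21 S2=11 S3=21 S4=21 blocked=[]
Op 4: conn=16 S1=21 S2=32 S3=21 S4=21 blocked=[]
Op 5: conn=7 S1=21 S2=23 S3=21 S4=21 blocked=[]
Op 6: conn=34 S1=21 S2=23 S3=21 S4=21 blocked=[]
Op 7: conn=22 S1=21 S2=23 S3=9 S4=21 blocked=[]
Op 8: conn=4 S1=21 S2=23 S3=-9 S4=21 blocked=[3]
Op 9: conn=4 S1=34 S2=23 S3=-9 S4=21 blocked=[3]

Answer: S3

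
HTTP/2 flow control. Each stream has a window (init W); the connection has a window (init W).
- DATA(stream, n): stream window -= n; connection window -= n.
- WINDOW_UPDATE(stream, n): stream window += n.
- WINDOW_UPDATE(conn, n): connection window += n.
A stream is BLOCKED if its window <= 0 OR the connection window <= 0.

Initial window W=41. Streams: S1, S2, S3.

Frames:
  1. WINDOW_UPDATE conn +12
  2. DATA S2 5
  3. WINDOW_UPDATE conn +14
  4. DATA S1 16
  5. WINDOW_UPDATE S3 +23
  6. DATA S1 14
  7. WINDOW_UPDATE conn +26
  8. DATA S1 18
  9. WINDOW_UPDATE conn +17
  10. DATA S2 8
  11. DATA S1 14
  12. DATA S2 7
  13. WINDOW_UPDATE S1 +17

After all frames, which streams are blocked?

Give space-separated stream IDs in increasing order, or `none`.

Op 1: conn=53 S1=41 S2=41 S3=41 blocked=[]
Op 2: conn=48 S1=41 S2=36 S3=41 blocked=[]
Op 3: conn=62 S1=41 S2=36 S3=41 blocked=[]
Op 4: conn=46 S1=25 S2=36 S3=41 blocked=[]
Op 5: conn=46 S1=25 S2=36 S3=64 blocked=[]
Op 6: conn=32 S1=11 S2=36 S3=64 blocked=[]
Op 7: conn=58 S1=11 S2=36 S3=64 blocked=[]
Op 8: conn=40 S1=-7 S2=36 S3=64 blocked=[1]
Op 9: conn=57 S1=-7 S2=36 S3=64 blocked=[1]
Op 10: conn=49 S1=-7 S2=28 S3=64 blocked=[1]
Op 11: conn=35 S1=-21 S2=28 S3=64 blocked=[1]
Op 12: conn=28 S1=-21 S2=21 S3=64 blocked=[1]
Op 13: conn=28 S1=-4 S2=21 S3=64 blocked=[1]

Answer: S1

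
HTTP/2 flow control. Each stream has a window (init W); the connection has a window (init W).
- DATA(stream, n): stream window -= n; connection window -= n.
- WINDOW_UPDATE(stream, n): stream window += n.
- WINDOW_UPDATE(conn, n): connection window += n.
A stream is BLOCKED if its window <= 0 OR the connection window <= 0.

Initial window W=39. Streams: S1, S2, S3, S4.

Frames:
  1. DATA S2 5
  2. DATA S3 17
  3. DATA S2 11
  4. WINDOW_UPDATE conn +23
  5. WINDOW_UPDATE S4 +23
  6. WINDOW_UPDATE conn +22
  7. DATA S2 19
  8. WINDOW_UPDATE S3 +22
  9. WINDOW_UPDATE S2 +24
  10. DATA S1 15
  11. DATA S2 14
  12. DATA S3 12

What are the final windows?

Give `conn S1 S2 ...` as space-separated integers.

Op 1: conn=34 S1=39 S2=34 S3=39 S4=39 blocked=[]
Op 2: conn=17 S1=39 S2=34 S3=22 S4=39 blocked=[]
Op 3: conn=6 S1=39 S2=23 S3=22 S4=39 blocked=[]
Op 4: conn=29 S1=39 S2=23 S3=22 S4=39 blocked=[]
Op 5: conn=29 S1=39 S2=23 S3=22 S4=62 blocked=[]
Op 6: conn=51 S1=39 S2=23 S3=22 S4=62 blocked=[]
Op 7: conn=32 S1=39 S2=4 S3=22 S4=62 blocked=[]
Op 8: conn=32 S1=39 S2=4 S3=44 S4=62 blocked=[]
Op 9: conn=32 S1=39 S2=28 S3=44 S4=62 blocked=[]
Op 10: conn=17 S1=24 S2=28 S3=44 S4=62 blocked=[]
Op 11: conn=3 S1=24 S2=14 S3=44 S4=62 blocked=[]
Op 12: conn=-9 S1=24 S2=14 S3=32 S4=62 blocked=[1, 2, 3, 4]

Answer: -9 24 14 32 62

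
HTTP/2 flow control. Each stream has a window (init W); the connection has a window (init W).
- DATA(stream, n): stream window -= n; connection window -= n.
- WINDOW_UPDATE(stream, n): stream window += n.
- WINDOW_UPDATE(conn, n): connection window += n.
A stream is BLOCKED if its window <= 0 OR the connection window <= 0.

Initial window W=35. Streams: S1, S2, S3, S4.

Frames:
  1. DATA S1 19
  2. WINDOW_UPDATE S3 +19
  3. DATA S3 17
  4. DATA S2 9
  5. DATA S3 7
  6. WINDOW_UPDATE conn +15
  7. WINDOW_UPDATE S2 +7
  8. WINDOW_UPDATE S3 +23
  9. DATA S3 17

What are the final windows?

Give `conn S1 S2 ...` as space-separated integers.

Answer: -19 16 33 36 35

Derivation:
Op 1: conn=16 S1=16 S2=35 S3=35 S4=35 blocked=[]
Op 2: conn=16 S1=16 S2=35 S3=54 S4=35 blocked=[]
Op 3: conn=-1 S1=16 S2=35 S3=37 S4=35 blocked=[1, 2, 3, 4]
Op 4: conn=-10 S1=16 S2=26 S3=37 S4=35 blocked=[1, 2, 3, 4]
Op 5: conn=-17 S1=16 S2=26 S3=30 S4=35 blocked=[1, 2, 3, 4]
Op 6: conn=-2 S1=16 S2=26 S3=30 S4=35 blocked=[1, 2, 3, 4]
Op 7: conn=-2 S1=16 S2=33 S3=30 S4=35 blocked=[1, 2, 3, 4]
Op 8: conn=-2 S1=16 S2=33 S3=53 S4=35 blocked=[1, 2, 3, 4]
Op 9: conn=-19 S1=16 S2=33 S3=36 S4=35 blocked=[1, 2, 3, 4]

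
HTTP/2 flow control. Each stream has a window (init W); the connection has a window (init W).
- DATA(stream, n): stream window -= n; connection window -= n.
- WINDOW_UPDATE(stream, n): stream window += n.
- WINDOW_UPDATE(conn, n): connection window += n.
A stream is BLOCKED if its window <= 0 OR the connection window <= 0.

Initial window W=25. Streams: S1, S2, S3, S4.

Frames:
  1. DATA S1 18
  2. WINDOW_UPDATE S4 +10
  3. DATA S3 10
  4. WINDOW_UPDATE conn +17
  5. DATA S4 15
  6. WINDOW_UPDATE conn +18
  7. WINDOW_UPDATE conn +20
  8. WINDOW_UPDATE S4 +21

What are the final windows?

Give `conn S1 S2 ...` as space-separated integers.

Answer: 37 7 25 15 41

Derivation:
Op 1: conn=7 S1=7 S2=25 S3=25 S4=25 blocked=[]
Op 2: conn=7 S1=7 S2=25 S3=25 S4=35 blocked=[]
Op 3: conn=-3 S1=7 S2=25 S3=15 S4=35 blocked=[1, 2, 3, 4]
Op 4: conn=14 S1=7 S2=25 S3=15 S4=35 blocked=[]
Op 5: conn=-1 S1=7 S2=25 S3=15 S4=20 blocked=[1, 2, 3, 4]
Op 6: conn=17 S1=7 S2=25 S3=15 S4=20 blocked=[]
Op 7: conn=37 S1=7 S2=25 S3=15 S4=20 blocked=[]
Op 8: conn=37 S1=7 S2=25 S3=15 S4=41 blocked=[]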